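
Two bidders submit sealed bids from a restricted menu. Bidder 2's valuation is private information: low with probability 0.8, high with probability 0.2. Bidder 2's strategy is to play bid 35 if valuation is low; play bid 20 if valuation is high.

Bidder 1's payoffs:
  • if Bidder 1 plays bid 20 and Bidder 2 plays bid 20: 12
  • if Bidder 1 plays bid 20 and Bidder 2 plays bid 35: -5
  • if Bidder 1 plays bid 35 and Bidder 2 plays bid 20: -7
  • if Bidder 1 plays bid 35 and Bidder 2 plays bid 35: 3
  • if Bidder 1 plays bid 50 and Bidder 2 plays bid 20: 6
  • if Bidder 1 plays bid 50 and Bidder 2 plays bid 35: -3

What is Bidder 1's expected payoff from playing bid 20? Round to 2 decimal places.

-1.60

E[bid 20] = 0.8·(-5) + 0.2·12 = (-4) + 2.4 = -1.6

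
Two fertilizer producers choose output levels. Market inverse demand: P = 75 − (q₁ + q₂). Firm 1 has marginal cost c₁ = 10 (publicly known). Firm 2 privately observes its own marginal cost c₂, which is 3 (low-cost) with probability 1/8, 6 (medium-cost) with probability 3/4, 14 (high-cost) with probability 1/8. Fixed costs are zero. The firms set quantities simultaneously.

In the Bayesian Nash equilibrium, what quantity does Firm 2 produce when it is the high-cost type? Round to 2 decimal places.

20.23

Type-c best response for Firm 2: q₂(c) = (75 − c)/2 − q₁/2.
Firm 1 maximizes expected profit; its first-order condition is 75 − 2q₁ − E[q₂] − 10 = 0.
Substituting E[q₂] and solving: E[c₂] = 6.625, so q₁ = (75 − 2·10 + 6.625)/3 = 20.5417.
q₂(high-cost) = (75 − 14 − 20.5417)/2 = 20.2292.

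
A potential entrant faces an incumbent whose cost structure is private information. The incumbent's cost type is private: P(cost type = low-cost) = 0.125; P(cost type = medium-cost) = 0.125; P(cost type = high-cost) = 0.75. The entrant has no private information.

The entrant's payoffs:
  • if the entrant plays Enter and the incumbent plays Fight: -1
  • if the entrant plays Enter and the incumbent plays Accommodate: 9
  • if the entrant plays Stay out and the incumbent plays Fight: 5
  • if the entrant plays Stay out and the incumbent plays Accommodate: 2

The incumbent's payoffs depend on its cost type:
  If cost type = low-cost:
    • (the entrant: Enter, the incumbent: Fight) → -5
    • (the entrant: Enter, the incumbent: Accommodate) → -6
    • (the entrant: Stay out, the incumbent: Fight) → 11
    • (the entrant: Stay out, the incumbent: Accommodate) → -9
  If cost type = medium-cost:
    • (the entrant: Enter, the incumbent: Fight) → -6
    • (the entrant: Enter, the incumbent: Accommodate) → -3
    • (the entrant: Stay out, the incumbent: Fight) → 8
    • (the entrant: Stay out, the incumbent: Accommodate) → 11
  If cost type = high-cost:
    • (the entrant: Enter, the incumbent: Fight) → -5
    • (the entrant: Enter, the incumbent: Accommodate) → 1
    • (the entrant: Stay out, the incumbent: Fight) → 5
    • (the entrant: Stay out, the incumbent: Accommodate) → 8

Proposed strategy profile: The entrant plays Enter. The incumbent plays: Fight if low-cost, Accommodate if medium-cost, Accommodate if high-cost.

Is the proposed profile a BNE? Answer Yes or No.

Yes

The entrant plays Enter: E[Enter] = 0.125·(-1) + 0.125·(9) + 0.75·(9) = 7.75; E[Stay out] = 2.375. Best-responding. ✓
The incumbent (cost type low-cost), facing Enter: Fight gives -5, Accommodate gives -6. Proposed Fight is best. ✓
The incumbent (cost type medium-cost), facing Enter: Fight gives -6, Accommodate gives -3. Proposed Accommodate is best. ✓
The incumbent (cost type high-cost), facing Enter: Fight gives -5, Accommodate gives 1. Proposed Accommodate is best. ✓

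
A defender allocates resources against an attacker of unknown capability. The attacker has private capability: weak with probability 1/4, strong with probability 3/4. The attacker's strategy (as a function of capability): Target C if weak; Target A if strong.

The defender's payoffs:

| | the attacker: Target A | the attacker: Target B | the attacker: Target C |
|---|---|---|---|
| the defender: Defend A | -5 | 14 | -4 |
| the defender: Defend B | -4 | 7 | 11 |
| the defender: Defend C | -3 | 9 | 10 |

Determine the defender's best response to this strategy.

Defend C

Compute the defender's expected payoff for each action, taking the expectation over the attacker's type.
E[Defend A] = 1/4·(-4) + 3/4·(-5) = -19/4
E[Defend B] = 1/4·(11) + 3/4·(-4) = -1/4
E[Defend C] = 1/4·(10) + 3/4·(-3) = 1/4
Best response: Defend C (1/4 is the largest).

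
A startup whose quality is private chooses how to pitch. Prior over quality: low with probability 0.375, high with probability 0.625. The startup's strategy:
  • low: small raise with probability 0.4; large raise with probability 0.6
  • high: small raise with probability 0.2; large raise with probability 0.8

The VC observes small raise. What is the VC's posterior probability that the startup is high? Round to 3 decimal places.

0.455

Apply Bayes' rule using the sender's strategy as the likelihood.
P(small raise) = 0.375·0.4 + 0.625·0.2 = 0.275
P(high | small raise) = (0.625·0.2) / 0.275 = 0.125 / 0.275 = 0.454545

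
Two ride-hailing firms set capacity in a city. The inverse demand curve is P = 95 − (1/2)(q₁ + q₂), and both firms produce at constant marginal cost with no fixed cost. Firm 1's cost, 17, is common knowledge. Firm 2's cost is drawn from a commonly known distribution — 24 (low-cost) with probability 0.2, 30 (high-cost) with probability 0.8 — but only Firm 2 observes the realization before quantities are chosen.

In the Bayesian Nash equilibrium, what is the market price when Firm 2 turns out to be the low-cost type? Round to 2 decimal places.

44.53

Type-c best response for Firm 2: q₂(c) = (95 − c) − q₁/2.
Firm 1 maximizes expected profit; its first-order condition is 95 − q₁ − (1/2)E[q₂] − 17 = 0.
Substituting E[q₂] and solving: E[c₂] = 28.8, so q₁ = (95 − 2·17 + 28.8)/(3/2) = 59.8667.
q₂(low-cost) = 41.0667, so P = 95 − (1/2)·(59.8667 + 41.0667) = 44.5333.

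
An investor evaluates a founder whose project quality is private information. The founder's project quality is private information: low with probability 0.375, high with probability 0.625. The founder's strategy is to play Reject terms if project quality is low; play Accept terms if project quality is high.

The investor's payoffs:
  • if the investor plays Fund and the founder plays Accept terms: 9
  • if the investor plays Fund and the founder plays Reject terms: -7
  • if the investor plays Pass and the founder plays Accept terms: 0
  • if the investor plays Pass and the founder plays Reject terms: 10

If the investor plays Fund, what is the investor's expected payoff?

3

E[Fund] = 0.375·(-7) + 0.625·9 = (-2.625) + 5.625 = 3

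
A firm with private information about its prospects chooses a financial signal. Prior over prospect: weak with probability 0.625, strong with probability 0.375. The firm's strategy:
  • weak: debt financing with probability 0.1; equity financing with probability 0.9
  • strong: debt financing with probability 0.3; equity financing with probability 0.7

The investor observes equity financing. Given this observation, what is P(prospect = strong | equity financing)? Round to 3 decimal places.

0.318

P(equity financing) = 0.625·0.9 + 0.375·0.7 = 0.825
P(strong | equity financing) = (0.375·0.7) / 0.825 = 0.2625 / 0.825 = 0.318182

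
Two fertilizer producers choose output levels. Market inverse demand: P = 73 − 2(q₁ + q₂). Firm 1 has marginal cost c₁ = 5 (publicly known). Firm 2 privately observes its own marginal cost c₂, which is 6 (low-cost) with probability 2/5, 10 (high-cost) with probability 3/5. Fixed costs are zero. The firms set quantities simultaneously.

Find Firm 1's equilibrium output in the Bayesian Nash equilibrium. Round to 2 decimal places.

Each type of Firm 2 best-responds to q₁; Firm 1 best-responds to the expected q₂ over Firm 2's types.
Firm 2 with cost c maximizes (73 − 2(q₁+q₂) − c)·q₂, giving q₂(c) = (73 − c − 2q₁)/4.
E[c₂] = 2/5·6 + 3/5·10 = 8.4
Firm 1's FOC against E[q₂] yields q₁ = (73 − 2·5 + E[c₂])/6 = (73 − 10 + 8.4)/6 = 11.9.

11.90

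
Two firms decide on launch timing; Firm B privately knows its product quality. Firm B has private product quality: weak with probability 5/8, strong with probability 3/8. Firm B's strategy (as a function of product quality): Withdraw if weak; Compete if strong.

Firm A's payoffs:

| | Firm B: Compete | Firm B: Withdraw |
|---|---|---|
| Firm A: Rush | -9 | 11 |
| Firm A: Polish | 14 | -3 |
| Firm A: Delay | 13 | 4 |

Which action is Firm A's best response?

Delay

Compute Firm A's expected payoff for each action, taking the expectation over Firm B's type.
E[Rush] = 5/8·(11) + 3/8·(-9) = 7/2
E[Polish] = 5/8·(-3) + 3/8·(14) = 27/8
E[Delay] = 5/8·(4) + 3/8·(13) = 59/8
Best response: Delay (59/8 is the largest).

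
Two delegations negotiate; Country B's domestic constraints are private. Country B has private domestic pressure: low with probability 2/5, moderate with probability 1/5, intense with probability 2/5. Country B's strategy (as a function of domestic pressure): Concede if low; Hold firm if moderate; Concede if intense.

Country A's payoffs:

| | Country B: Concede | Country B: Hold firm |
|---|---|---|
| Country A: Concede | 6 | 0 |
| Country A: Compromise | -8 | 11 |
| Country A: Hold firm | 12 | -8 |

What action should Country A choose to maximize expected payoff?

E[Concede] = 2/5·(6) + 1/5·(0) + 2/5·(6) = 24/5
E[Compromise] = 2/5·(-8) + 1/5·(11) + 2/5·(-8) = -21/5
E[Hold firm] = 2/5·(12) + 1/5·(-8) + 2/5·(12) = 8
Best response: Hold firm (8 is the largest).

Hold firm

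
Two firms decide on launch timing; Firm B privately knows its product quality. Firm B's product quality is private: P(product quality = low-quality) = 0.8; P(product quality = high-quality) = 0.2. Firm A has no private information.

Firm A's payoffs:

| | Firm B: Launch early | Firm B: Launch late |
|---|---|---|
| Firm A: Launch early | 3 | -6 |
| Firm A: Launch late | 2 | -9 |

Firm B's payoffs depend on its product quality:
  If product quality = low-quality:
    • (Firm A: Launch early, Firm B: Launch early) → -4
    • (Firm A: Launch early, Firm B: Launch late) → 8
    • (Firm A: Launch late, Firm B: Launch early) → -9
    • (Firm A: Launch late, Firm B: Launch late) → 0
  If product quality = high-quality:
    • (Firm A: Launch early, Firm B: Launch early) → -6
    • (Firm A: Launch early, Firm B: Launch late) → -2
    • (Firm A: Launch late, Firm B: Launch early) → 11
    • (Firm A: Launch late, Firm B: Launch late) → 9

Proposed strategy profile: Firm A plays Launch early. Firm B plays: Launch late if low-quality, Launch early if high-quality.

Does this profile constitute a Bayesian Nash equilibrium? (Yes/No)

Firm A plays Launch early: E[Launch early] = 0.8·(-6) + 0.2·(3) = -4.2; E[Launch late] = -6.8. Best-responding. ✓
Firm B (product quality low-quality), facing Launch early: Launch early gives -4, Launch late gives 8. Proposed Launch late is best. ✓
Firm B (product quality high-quality), facing Launch early: Launch early gives -6, Launch late gives -2. Proposed Launch early is not best — profitable deviation exists. ✗

No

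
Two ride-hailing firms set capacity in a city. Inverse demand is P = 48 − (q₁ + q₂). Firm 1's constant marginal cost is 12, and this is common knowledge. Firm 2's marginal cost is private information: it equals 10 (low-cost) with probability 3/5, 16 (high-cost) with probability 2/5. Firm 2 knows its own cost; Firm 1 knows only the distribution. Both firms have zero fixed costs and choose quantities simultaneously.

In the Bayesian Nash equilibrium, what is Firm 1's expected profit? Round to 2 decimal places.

147.22

Type-c best response for Firm 2: q₂(c) = (48 − c)/2 − q₁/2.
Firm 1 maximizes expected profit; its first-order condition is 48 − 2q₁ − E[q₂] − 12 = 0.
Substituting E[q₂] and solving: E[c₂] = 12.4, so q₁ = (48 − 2·12 + 12.4)/3 = 12.1333.
E[P] = 48 − (q₁ + E[q₂]) = 24.1333; Firm 1's expected profit = (E[P] − 12)·q₁ = (24.1333 − 12)·12.1333 = 147.218.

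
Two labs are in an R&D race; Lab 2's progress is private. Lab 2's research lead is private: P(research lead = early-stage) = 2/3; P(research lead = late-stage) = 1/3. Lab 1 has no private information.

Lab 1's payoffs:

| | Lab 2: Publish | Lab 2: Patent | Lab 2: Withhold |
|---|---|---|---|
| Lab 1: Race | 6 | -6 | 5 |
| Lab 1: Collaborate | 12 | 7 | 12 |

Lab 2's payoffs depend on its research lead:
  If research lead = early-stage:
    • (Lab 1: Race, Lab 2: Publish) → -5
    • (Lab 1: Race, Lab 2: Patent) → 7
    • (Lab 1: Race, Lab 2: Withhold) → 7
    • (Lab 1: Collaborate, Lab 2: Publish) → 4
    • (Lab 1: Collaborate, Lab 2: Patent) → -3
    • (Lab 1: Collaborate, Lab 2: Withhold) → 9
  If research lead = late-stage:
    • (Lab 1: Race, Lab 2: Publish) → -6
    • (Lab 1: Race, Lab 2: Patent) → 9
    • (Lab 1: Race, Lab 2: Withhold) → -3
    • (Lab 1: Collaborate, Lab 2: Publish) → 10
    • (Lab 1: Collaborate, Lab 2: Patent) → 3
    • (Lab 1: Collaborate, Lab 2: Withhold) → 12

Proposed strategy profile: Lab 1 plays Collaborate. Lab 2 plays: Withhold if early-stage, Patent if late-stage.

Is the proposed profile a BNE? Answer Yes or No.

Lab 1 plays Collaborate: E[Collaborate] = 2/3·(12) + 1/3·(7) = 31/3; E[Race] = 4/3. Best-responding. ✓
Lab 2 (research lead early-stage), facing Collaborate: Publish gives 4, Patent gives -3, Withhold gives 9. Proposed Withhold is best. ✓
Lab 2 (research lead late-stage), facing Collaborate: Publish gives 10, Patent gives 3, Withhold gives 12. Proposed Patent is not best — profitable deviation exists. ✗

No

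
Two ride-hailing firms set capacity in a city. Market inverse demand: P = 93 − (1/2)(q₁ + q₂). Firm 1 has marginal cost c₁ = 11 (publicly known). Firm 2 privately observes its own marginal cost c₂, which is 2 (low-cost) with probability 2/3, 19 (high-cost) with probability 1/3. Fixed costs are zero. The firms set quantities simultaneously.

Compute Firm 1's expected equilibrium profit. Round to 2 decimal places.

1375.21

Firm 2 with cost c maximizes (93 − (1/2)(q₁+q₂) − c)·q₂, giving q₂(c) = (93 − c − (1/2)q₁).
E[c₂] = 2/3·2 + 1/3·19 = 7.66667
Firm 1's FOC against E[q₂] yields q₁ = (93 − 2·11 + E[c₂])/(3/2) = (93 − 22 + 7.66667)/(3/2) = 52.4444.
E[P] = 93 − (1/2)·(q₁ + E[q₂]) = 37.2222; Firm 1's expected profit = (E[P] − 11)·q₁ = (37.2222 − 11)·52.4444 = 1375.21.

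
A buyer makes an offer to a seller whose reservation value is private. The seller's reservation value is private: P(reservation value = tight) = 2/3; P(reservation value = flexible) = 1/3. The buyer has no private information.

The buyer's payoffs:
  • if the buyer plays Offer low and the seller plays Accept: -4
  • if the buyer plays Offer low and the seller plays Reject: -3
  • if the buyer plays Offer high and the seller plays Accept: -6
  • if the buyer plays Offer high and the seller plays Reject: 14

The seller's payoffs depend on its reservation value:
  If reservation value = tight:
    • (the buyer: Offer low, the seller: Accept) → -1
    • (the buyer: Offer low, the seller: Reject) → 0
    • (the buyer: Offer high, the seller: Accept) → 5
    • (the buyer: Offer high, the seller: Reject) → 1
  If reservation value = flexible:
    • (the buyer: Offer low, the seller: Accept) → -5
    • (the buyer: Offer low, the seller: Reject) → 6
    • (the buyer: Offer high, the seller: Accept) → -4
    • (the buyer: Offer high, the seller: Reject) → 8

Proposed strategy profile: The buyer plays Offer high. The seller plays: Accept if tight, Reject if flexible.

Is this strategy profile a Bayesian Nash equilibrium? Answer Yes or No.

Yes

The buyer plays Offer high: E[Offer high] = 2/3·(-6) + 1/3·(14) = 2/3; E[Offer low] = -11/3. Best-responding. ✓
The seller (reservation value tight), facing Offer high: Accept gives 5, Reject gives 1. Proposed Accept is best. ✓
The seller (reservation value flexible), facing Offer high: Accept gives -4, Reject gives 8. Proposed Reject is best. ✓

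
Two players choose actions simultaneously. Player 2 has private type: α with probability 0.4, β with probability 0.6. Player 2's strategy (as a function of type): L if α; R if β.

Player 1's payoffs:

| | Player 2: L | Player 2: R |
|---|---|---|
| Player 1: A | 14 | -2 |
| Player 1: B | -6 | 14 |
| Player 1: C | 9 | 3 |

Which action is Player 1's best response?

E[A] = 0.4·(14) + 0.6·(-2) = 4.4
E[B] = 0.4·(-6) + 0.6·(14) = 6
E[C] = 0.4·(9) + 0.6·(3) = 5.4
Best response: B (6 is the largest).

B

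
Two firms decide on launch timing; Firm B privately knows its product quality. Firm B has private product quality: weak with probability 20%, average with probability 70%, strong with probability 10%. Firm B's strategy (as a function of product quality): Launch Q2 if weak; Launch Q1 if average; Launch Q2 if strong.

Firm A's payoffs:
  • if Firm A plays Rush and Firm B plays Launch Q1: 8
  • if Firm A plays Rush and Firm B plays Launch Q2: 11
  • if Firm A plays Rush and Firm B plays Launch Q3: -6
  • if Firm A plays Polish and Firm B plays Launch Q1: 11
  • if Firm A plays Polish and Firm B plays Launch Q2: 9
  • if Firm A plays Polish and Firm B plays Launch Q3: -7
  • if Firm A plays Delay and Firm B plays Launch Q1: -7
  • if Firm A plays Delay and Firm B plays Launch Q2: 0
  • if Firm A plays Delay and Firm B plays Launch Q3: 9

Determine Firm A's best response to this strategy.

Polish

E[Rush] = 0.2·(11) + 0.7·(8) + 0.1·(11) = 8.9
E[Polish] = 0.2·(9) + 0.7·(11) + 0.1·(9) = 10.4
E[Delay] = 0.2·(0) + 0.7·(-7) + 0.1·(0) = -4.9
Best response: Polish (10.4 is the largest).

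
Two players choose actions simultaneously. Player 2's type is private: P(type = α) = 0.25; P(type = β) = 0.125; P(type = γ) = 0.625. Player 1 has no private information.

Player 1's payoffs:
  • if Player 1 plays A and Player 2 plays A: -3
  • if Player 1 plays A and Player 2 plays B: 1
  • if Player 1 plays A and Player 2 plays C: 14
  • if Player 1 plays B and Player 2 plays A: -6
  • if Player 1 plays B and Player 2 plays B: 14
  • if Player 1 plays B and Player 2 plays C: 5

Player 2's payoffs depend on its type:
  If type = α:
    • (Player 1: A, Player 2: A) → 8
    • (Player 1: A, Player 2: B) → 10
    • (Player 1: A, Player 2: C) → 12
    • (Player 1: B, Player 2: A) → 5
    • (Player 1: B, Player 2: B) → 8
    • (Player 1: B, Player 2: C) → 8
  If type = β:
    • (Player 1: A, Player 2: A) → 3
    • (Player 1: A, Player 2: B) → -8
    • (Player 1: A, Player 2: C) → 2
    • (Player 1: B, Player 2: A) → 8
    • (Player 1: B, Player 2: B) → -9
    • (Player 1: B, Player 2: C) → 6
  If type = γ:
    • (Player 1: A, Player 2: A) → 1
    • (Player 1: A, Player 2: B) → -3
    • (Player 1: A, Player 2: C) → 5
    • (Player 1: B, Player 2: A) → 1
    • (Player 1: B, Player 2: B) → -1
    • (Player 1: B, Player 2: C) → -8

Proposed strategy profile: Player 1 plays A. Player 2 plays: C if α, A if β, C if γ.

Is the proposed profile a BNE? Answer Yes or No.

A profile is a BNE iff every type of every player is best-responding given beliefs about the other side.
Player 1 plays A: E[A] = 0.25·(14) + 0.125·(-3) + 0.625·(14) = 11.875; E[B] = 3.625. Best-responding. ✓
Player 2 (type α), facing A: A gives 8, B gives 10, C gives 12. Proposed C is best. ✓
Player 2 (type β), facing A: A gives 3, B gives -8, C gives 2. Proposed A is best. ✓
Player 2 (type γ), facing A: A gives 1, B gives -3, C gives 5. Proposed C is best. ✓

Yes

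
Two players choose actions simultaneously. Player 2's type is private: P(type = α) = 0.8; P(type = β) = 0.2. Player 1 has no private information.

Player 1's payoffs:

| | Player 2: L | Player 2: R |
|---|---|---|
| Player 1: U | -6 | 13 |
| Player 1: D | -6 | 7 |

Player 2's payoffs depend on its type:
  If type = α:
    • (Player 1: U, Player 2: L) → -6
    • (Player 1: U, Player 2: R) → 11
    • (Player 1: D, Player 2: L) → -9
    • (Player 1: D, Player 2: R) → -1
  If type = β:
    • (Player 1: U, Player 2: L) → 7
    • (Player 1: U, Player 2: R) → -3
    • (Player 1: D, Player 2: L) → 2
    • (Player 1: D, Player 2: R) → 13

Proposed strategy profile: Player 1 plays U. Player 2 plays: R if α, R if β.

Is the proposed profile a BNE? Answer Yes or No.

A profile is a BNE iff every type of every player is best-responding given beliefs about the other side.
Player 1 plays U: E[U] = 0.8·(13) + 0.2·(13) = 13; E[D] = 7. Best-responding. ✓
Player 2 (type α), facing U: L gives -6, R gives 11. Proposed R is best. ✓
Player 2 (type β), facing U: L gives 7, R gives -3. Proposed R is not best — profitable deviation exists. ✗

No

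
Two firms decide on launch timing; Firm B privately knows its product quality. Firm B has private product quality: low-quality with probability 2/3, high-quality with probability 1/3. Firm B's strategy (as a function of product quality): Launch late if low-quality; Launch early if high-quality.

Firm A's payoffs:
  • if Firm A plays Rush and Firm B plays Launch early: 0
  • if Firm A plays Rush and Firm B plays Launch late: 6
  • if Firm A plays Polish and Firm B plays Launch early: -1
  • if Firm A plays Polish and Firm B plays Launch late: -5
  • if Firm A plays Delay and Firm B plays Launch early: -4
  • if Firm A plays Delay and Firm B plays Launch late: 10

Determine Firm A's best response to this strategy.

Compute Firm A's expected payoff for each action, taking the expectation over Firm B's type.
E[Rush] = 2/3·(6) + 1/3·(0) = 4
E[Polish] = 2/3·(-5) + 1/3·(-1) = -11/3
E[Delay] = 2/3·(10) + 1/3·(-4) = 16/3
Best response: Delay (16/3 is the largest).

Delay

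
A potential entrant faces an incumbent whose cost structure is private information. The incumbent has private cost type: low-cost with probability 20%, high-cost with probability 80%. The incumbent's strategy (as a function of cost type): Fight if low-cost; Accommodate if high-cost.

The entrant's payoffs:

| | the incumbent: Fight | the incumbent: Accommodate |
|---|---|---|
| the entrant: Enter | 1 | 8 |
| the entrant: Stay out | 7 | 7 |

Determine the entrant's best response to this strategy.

E[Enter] = 0.2·(1) + 0.8·(8) = 6.6
E[Stay out] = 0.2·(7) + 0.8·(7) = 7
Best response: Stay out (7 is the largest).

Stay out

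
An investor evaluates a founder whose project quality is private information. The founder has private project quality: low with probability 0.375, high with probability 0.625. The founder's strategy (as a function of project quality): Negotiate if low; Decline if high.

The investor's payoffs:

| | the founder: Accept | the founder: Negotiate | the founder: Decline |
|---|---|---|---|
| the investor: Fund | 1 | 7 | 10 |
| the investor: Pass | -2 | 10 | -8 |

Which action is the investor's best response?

Fund

Compute the investor's expected payoff for each action, taking the expectation over the founder's type.
E[Fund] = 0.375·(7) + 0.625·(10) = 8.875
E[Pass] = 0.375·(10) + 0.625·(-8) = -1.25
Best response: Fund (8.875 is the largest).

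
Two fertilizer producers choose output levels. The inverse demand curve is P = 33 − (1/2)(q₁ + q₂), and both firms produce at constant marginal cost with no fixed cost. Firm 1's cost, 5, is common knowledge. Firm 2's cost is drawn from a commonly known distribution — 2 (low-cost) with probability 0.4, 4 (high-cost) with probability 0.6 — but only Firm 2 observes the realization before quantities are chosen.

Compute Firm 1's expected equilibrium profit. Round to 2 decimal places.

152.54

Type-c best response for Firm 2: q₂(c) = (33 − c) − q₁/2.
Firm 1 maximizes expected profit; its first-order condition is 33 − q₁ − (1/2)E[q₂] − 5 = 0.
Substituting E[q₂] and solving: E[c₂] = 3.2, so q₁ = (33 − 2·5 + 3.2)/(3/2) = 17.4667.
E[P] = 33 − (1/2)·(q₁ + E[q₂]) = 13.7333; Firm 1's expected profit = (E[P] − 5)·q₁ = (13.7333 − 5)·17.4667 = 152.542.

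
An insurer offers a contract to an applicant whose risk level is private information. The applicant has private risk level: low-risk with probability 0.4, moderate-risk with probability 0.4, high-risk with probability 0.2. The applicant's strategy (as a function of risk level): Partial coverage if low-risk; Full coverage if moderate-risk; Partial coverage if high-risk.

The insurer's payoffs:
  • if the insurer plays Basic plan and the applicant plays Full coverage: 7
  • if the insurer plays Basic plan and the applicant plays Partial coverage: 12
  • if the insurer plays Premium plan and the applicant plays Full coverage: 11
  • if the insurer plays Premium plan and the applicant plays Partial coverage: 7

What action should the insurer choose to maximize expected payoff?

E[Basic plan] = 0.4·(12) + 0.4·(7) + 0.2·(12) = 10
E[Premium plan] = 0.4·(7) + 0.4·(11) + 0.2·(7) = 8.6
Best response: Basic plan (10 is the largest).

Basic plan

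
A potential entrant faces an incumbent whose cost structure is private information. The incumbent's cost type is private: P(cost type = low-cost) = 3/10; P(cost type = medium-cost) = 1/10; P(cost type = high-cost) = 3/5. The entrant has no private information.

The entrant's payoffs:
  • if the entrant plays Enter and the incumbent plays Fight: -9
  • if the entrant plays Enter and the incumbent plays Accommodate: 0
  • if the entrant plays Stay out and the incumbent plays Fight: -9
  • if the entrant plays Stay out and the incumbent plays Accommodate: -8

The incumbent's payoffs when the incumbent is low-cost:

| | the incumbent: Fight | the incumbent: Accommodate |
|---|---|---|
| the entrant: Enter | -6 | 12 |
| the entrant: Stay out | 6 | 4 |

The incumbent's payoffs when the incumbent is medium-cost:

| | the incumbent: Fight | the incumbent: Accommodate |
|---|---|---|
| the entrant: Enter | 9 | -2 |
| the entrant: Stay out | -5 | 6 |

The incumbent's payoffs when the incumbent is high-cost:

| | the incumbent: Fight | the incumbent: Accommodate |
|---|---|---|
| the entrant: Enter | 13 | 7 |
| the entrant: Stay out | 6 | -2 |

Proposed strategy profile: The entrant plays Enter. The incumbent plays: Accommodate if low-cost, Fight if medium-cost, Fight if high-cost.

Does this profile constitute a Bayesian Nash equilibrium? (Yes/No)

A profile is a BNE iff every type of every player is best-responding given beliefs about the other side.
The entrant plays Enter: E[Enter] = 3/10·(0) + 1/10·(-9) + 3/5·(-9) = -63/10; E[Stay out] = -87/10. Best-responding. ✓
The incumbent (cost type low-cost), facing Enter: Fight gives -6, Accommodate gives 12. Proposed Accommodate is best. ✓
The incumbent (cost type medium-cost), facing Enter: Fight gives 9, Accommodate gives -2. Proposed Fight is best. ✓
The incumbent (cost type high-cost), facing Enter: Fight gives 13, Accommodate gives 7. Proposed Fight is best. ✓

Yes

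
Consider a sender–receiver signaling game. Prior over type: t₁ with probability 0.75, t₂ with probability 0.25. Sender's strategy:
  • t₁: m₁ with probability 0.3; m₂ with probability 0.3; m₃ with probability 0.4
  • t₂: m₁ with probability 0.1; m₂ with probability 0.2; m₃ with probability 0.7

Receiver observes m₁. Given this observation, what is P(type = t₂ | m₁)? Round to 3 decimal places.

0.100

P(m₁) = 0.75·0.3 + 0.25·0.1 = 0.25
P(t₂ | m₁) = (0.25·0.1) / 0.25 = 0.025 / 0.25 = 0.1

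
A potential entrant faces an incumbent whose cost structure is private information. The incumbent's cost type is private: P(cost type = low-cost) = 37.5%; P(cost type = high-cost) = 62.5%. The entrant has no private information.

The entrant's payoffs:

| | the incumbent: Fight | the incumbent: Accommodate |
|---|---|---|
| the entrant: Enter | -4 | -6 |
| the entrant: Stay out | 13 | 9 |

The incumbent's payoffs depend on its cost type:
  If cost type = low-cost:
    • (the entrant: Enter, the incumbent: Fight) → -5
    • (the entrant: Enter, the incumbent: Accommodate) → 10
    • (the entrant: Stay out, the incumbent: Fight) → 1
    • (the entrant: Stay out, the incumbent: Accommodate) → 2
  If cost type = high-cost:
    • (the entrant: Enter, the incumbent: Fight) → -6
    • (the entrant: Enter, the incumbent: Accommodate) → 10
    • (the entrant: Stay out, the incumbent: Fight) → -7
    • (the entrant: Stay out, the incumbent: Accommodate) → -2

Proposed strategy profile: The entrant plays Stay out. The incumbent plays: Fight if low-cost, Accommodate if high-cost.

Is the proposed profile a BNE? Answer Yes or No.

The entrant plays Stay out: E[Stay out] = 0.375·(13) + 0.625·(9) = 10.5; E[Enter] = -5.25. Best-responding. ✓
The incumbent (cost type low-cost), facing Stay out: Fight gives 1, Accommodate gives 2. Proposed Fight is not best — profitable deviation exists. ✗
The incumbent (cost type high-cost), facing Stay out: Fight gives -7, Accommodate gives -2. Proposed Accommodate is best. ✓

No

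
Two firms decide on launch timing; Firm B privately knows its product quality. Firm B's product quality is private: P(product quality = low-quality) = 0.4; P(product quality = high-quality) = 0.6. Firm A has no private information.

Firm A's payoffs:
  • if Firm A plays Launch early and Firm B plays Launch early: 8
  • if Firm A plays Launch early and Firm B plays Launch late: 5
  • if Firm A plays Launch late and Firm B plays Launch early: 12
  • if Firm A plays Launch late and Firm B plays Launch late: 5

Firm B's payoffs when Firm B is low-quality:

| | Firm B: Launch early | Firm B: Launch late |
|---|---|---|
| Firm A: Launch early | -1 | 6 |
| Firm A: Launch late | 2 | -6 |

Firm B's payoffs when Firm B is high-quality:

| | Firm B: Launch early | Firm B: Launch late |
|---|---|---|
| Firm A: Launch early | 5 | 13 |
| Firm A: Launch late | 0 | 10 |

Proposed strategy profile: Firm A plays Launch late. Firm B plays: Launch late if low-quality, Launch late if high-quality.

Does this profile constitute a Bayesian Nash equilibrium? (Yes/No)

No

Firm A plays Launch late: E[Launch late] = 0.4·(5) + 0.6·(5) = 5; E[Launch early] = 5. Best-responding. ✓
Firm B (product quality low-quality), facing Launch late: Launch early gives 2, Launch late gives -6. Proposed Launch late is not best — profitable deviation exists. ✗
Firm B (product quality high-quality), facing Launch late: Launch early gives 0, Launch late gives 10. Proposed Launch late is best. ✓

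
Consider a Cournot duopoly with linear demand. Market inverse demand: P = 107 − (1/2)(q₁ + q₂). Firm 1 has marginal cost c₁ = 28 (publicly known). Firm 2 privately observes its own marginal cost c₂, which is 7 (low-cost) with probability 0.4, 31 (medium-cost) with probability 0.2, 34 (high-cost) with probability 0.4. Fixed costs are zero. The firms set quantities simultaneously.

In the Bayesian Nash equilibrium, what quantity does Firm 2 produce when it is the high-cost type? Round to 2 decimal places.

Firm 2 with cost c maximizes (107 − (1/2)(q₁+q₂) − c)·q₂, giving q₂(c) = (107 − c − (1/2)q₁).
E[c₂] = 0.4·7 + 0.2·31 + 0.4·34 = 22.6
Firm 1's FOC against E[q₂] yields q₁ = (107 − 2·28 + E[c₂])/(3/2) = (107 − 56 + 22.6)/(3/2) = 49.0667.
q₂(high-cost) = (107 − 34 − (1/2)·49.0667) = 48.4667.

48.47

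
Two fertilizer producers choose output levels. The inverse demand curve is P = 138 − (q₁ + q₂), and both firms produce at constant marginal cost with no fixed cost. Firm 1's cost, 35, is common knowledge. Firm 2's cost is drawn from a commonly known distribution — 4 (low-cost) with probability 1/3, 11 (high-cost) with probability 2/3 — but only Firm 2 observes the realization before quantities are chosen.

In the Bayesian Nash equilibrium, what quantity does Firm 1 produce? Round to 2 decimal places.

25.56

Type-c best response for Firm 2: q₂(c) = (138 − c)/2 − q₁/2.
Firm 1 maximizes expected profit; its first-order condition is 138 − 2q₁ − E[q₂] − 35 = 0.
Substituting E[q₂] and solving: E[c₂] = 8.66667, so q₁ = (138 − 2·35 + 8.66667)/3 = 25.5556.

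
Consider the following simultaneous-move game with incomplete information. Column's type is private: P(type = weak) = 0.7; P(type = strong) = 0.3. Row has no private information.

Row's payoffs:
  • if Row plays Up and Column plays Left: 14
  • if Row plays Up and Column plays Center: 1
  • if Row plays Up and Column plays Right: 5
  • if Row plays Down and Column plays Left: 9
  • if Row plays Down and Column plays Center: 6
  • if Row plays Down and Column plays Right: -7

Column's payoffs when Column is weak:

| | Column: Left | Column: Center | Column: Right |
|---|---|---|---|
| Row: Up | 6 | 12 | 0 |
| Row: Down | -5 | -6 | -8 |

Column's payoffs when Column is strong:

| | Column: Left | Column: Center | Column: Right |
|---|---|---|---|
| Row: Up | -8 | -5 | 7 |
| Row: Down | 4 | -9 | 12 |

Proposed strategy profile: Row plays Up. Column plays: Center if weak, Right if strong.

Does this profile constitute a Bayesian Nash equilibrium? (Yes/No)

Yes

Row plays Up: E[Up] = 0.7·(1) + 0.3·(5) = 2.2; E[Down] = 2.1. Best-responding. ✓
Column (type weak), facing Up: Left gives 6, Center gives 12, Right gives 0. Proposed Center is best. ✓
Column (type strong), facing Up: Left gives -8, Center gives -5, Right gives 7. Proposed Right is best. ✓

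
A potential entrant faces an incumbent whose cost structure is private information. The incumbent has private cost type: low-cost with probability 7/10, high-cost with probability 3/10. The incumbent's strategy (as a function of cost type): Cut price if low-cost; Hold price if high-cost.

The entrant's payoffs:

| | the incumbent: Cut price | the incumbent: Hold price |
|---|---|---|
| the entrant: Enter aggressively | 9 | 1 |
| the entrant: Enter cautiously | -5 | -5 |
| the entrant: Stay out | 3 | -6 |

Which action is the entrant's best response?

Enter aggressively

E[Enter aggressively] = 7/10·(9) + 3/10·(1) = 33/5
E[Enter cautiously] = 7/10·(-5) + 3/10·(-5) = -5
E[Stay out] = 7/10·(3) + 3/10·(-6) = 3/10
Best response: Enter aggressively (33/5 is the largest).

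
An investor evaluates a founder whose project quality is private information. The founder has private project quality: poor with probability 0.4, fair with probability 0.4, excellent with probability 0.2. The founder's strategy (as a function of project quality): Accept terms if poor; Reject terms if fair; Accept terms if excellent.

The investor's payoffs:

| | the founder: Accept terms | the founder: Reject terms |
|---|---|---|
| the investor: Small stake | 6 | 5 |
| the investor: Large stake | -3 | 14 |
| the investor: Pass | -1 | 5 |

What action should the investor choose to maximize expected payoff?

E[Small stake] = 0.4·(6) + 0.4·(5) + 0.2·(6) = 5.6
E[Large stake] = 0.4·(-3) + 0.4·(14) + 0.2·(-3) = 3.8
E[Pass] = 0.4·(-1) + 0.4·(5) + 0.2·(-1) = 1.4
Best response: Small stake (5.6 is the largest).

Small stake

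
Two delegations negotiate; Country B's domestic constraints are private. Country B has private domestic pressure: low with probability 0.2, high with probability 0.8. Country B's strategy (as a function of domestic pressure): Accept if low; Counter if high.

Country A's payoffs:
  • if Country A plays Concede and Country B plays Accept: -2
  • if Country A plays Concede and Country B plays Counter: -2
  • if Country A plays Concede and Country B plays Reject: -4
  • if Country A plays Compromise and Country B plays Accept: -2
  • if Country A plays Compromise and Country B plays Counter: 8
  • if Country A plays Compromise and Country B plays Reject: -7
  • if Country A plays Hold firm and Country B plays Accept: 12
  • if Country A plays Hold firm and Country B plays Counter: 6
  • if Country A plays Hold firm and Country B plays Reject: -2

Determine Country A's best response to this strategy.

Compute Country A's expected payoff for each action, taking the expectation over Country B's type.
E[Concede] = 0.2·(-2) + 0.8·(-2) = -2
E[Compromise] = 0.2·(-2) + 0.8·(8) = 6
E[Hold firm] = 0.2·(12) + 0.8·(6) = 7.2
Best response: Hold firm (7.2 is the largest).

Hold firm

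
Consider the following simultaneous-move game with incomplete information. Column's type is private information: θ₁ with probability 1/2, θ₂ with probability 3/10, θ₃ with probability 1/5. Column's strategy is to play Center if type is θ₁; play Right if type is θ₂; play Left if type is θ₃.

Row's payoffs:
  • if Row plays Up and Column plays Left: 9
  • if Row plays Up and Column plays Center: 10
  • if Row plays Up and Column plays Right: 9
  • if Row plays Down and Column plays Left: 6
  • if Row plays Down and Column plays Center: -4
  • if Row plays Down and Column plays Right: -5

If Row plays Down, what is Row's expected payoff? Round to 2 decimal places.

-2.30

E[Down] = 1/2·(-4) + 3/10·(-5) + 1/5·6 = (-2) + (-3/2) + 6/5 = -23/10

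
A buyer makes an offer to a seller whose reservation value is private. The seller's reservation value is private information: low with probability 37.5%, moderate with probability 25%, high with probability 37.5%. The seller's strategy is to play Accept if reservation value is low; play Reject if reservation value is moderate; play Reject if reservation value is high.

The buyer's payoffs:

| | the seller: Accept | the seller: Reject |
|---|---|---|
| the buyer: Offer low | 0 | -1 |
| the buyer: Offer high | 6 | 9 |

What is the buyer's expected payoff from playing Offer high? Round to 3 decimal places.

7.875

E[Offer high] = 0.375·6 + 0.25·9 + 0.375·9 = 2.25 + 2.25 + 3.375 = 7.875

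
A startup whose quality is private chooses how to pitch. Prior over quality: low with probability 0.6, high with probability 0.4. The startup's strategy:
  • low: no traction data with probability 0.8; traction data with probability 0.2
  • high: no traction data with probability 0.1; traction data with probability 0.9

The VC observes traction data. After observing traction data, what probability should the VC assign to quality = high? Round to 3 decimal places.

0.750

Apply Bayes' rule using the sender's strategy as the likelihood.
P(traction data) = 0.6·0.2 + 0.4·0.9 = 0.48
P(high | traction data) = (0.4·0.9) / 0.48 = 0.36 / 0.48 = 0.75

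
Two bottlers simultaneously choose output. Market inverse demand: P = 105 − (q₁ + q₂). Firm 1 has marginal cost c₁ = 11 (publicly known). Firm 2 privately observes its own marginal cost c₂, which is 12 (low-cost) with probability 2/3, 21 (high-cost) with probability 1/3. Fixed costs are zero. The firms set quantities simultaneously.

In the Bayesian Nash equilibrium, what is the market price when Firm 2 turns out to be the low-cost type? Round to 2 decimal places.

Firm 2 with cost c maximizes (105 − (q₁+q₂) − c)·q₂, giving q₂(c) = (105 − c − q₁)/2.
E[c₂] = 2/3·12 + 1/3·21 = 15
Firm 1's FOC against E[q₂] yields q₁ = (105 − 2·11 + E[c₂])/3 = (105 − 22 + 15)/3 = 32.6667.
q₂(low-cost) = 30.1667, so P = 105 − (32.6667 + 30.1667) = 42.1667.

42.17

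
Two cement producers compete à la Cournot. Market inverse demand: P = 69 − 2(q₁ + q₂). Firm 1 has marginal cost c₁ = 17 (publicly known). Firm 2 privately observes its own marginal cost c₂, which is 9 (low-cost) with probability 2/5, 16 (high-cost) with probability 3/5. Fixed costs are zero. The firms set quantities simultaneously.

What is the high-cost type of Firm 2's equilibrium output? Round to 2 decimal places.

9.23

Type-c best response for Firm 2: q₂(c) = (69 − c)/4 − q₁/2.
Firm 1 maximizes expected profit; its first-order condition is 69 − 4q₁ − 2E[q₂] − 17 = 0.
Substituting E[q₂] and solving: E[c₂] = 13.2, so q₁ = (69 − 2·17 + 13.2)/6 = 8.03333.
q₂(high-cost) = (69 − 16 − 2·8.03333)/4 = 9.23333.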